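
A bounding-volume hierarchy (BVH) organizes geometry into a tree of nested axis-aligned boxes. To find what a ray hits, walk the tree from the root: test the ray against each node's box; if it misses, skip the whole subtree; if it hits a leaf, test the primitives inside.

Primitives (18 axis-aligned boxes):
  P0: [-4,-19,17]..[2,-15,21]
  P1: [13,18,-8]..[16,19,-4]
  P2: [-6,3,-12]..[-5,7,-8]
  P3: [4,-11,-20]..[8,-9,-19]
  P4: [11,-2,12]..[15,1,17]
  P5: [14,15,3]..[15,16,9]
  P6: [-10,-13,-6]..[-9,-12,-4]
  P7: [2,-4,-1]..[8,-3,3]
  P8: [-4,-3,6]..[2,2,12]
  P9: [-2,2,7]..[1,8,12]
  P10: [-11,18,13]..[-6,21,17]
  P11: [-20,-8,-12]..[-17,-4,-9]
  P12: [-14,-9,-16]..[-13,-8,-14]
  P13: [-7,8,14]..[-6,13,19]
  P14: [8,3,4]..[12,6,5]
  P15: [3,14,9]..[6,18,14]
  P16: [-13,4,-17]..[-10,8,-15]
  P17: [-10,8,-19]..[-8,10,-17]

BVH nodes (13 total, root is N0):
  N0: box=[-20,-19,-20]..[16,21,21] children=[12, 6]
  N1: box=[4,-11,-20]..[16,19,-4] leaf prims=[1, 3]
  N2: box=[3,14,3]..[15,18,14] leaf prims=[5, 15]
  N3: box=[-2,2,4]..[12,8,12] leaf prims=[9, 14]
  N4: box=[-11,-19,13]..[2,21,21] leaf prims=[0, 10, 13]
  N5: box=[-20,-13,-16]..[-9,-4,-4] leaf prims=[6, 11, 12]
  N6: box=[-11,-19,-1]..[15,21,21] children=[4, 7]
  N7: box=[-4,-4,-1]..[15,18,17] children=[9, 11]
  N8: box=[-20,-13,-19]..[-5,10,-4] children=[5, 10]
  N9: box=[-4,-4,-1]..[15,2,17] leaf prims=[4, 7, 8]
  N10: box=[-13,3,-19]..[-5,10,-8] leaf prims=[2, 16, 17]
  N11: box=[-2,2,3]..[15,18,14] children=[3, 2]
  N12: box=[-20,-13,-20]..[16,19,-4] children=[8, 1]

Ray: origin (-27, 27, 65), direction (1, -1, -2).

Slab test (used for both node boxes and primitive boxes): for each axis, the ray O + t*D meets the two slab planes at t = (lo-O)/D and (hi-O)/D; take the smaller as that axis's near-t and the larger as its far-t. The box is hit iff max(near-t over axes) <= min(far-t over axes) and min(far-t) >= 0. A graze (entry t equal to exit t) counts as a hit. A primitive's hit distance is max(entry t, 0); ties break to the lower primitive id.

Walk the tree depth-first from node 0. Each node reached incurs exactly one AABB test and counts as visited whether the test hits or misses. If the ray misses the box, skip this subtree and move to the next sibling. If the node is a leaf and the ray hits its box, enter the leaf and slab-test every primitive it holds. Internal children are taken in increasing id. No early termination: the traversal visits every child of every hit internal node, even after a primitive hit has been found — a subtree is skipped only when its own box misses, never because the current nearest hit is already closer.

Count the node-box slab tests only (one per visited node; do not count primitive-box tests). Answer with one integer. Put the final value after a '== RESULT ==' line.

Traverse from the root:
N0 x:[7,43] y:[6,46] z:[22,85/2] -> hit [22,85/2], descend [6, 12]
  N6 x:[16,42] y:[6,46] z:[22,33] -> hit [22,33], descend [4, 7]
    N4 x:[16,29] y:[6,46] z:[22,26] -> hit [22,26] leaf, test {P0(miss), P10(miss), P13(miss)}
    N7 x:[23,42] y:[9,31] z:[24,33] -> hit [24,31], descend [9, 11]
      N9 x:[23,42] y:[25,31] z:[24,33] -> hit [25,31] leaf, test {P4(miss), P7@t=31, P8@t=53/2}
      N11 x:[25,42] y:[9,25] z:[51/2,31] -> miss, prune
  N12 x:[7,43] y:[8,40] z:[69/2,85/2] -> hit [69/2,40], descend [1, 8]
    N1 x:[31,43] y:[8,38] z:[69/2,85/2] -> hit [69/2,38] leaf, test {P1(miss), P3(miss)}
    N8 x:[7,22] y:[17,40] z:[69/2,42] -> miss, prune

Summary -> nodes [0, 6, 4, 7, 9, 11, 12, 1, 8]; box-tests=9; leaf-entries=3; first=P8

== RESULT ==
9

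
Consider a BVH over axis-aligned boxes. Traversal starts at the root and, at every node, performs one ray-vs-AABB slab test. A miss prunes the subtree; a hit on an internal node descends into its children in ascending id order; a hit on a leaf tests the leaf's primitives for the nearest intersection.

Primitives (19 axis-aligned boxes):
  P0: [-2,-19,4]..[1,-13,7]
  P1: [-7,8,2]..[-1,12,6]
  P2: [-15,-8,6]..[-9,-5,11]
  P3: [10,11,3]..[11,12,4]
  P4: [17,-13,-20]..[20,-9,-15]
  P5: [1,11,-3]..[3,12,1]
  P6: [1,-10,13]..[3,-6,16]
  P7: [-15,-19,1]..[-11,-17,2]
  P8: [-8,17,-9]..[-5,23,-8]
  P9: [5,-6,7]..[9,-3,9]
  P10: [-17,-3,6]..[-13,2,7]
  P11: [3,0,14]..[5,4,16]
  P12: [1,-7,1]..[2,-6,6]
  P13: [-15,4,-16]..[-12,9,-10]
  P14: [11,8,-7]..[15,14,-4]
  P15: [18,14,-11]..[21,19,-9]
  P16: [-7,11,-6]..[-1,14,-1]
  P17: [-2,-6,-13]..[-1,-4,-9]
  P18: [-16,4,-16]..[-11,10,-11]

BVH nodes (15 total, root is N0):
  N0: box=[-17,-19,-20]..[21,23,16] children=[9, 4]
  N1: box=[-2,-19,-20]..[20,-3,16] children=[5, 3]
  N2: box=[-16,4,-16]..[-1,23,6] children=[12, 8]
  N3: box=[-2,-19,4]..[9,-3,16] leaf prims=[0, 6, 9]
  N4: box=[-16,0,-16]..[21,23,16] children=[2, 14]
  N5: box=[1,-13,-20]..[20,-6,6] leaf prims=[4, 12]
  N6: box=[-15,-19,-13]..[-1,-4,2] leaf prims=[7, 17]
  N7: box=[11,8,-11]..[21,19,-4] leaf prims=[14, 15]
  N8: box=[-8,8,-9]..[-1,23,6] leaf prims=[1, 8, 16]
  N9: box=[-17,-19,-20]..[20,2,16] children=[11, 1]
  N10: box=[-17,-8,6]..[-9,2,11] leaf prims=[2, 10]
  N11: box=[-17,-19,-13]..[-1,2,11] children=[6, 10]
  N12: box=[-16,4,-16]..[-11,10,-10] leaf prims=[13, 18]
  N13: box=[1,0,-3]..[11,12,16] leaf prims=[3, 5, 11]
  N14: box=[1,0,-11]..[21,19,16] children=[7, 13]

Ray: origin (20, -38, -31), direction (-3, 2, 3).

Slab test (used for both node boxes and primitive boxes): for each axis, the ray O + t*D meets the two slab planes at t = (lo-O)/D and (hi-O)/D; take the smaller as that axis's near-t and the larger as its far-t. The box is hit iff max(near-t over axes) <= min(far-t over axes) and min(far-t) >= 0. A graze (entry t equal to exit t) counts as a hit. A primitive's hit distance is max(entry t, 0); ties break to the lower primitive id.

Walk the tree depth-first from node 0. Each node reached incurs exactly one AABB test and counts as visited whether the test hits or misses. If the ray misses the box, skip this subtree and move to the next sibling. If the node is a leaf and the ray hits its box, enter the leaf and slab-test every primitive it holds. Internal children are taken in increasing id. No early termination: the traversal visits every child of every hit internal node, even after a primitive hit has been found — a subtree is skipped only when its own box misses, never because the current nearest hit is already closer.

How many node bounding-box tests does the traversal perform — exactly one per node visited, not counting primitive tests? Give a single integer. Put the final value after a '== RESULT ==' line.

Trace the traversal:
N0 x:[-1/3,37/3] y:[19/2,61/2] z:[11/3,47/3] -> hit [19/2,37/3], descend [4, 9]
  N4 x:[-1/3,12] y:[19,61/2] z:[5,47/3] -> miss, prune
  N9 x:[0,37/3] y:[19/2,20] z:[11/3,47/3] -> hit [19/2,37/3], descend [1, 11]
    N1 x:[0,22/3] y:[19/2,35/2] z:[11/3,47/3] -> miss, prune
    N11 x:[7,37/3] y:[19/2,20] z:[6,14] -> hit [19/2,37/3], descend [6, 10]
      N6 x:[7,35/3] y:[19/2,17] z:[6,11] -> hit [19/2,11] leaf, test {P7(miss), P17(miss)}
      N10 x:[29/3,37/3] y:[15,20] z:[37/3,14] -> miss, prune

Visited [0, 4, 9, 1, 11, 6, 10]. Tests: 7 box, 1 leaf. Nearest: miss.

== RESULT ==
7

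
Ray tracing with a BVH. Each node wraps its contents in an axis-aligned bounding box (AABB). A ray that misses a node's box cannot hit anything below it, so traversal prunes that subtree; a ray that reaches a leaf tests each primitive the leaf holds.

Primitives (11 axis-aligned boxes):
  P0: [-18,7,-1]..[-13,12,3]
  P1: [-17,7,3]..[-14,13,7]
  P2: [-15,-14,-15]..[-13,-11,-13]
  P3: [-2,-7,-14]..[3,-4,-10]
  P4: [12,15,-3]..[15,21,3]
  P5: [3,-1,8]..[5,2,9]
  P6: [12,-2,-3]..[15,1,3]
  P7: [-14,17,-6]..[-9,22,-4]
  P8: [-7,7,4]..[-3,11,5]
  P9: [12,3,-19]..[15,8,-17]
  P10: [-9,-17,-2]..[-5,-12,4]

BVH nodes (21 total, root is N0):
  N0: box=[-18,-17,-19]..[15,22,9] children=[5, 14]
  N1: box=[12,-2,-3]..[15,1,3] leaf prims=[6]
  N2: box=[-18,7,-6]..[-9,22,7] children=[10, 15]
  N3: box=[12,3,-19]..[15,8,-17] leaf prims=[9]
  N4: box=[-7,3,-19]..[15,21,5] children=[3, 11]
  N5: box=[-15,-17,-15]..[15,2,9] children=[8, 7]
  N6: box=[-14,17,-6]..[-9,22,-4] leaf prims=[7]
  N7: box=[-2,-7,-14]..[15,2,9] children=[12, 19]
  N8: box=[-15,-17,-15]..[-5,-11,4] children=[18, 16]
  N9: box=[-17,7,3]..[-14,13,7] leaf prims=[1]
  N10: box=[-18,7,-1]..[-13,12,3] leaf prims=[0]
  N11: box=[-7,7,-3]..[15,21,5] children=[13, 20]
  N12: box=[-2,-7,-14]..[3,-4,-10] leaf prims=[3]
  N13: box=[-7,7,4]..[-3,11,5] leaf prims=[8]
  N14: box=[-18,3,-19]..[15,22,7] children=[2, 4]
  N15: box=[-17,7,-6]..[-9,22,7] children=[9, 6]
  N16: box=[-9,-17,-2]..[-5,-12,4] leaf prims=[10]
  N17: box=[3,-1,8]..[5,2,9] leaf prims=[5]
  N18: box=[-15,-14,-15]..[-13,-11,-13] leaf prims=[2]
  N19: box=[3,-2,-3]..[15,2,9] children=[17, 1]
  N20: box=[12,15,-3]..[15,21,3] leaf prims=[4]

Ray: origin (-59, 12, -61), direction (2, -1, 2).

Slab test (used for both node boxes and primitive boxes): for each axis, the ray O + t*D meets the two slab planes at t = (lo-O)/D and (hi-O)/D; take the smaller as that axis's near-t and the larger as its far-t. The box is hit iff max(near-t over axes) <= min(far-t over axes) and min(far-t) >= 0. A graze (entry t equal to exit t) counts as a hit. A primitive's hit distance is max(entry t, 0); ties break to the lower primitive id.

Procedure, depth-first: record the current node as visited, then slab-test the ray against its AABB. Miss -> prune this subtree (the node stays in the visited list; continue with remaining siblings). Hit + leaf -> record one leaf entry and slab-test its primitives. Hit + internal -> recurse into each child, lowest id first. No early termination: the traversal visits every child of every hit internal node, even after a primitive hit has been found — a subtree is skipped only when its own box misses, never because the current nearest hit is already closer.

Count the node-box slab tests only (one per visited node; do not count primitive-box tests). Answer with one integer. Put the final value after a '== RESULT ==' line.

Trace the traversal:
N0 x:[41/2,37] y:[-10,29] z:[21,35] -> hit [21,29], descend [5, 14]
  N5 x:[22,37] y:[10,29] z:[23,35] -> hit [23,29], descend [7, 8]
    N7 x:[57/2,37] y:[10,19] z:[47/2,35] -> miss, prune
    N8 x:[22,27] y:[23,29] z:[23,65/2] -> hit [23,27], descend [16, 18]
      N16 x:[25,27] y:[24,29] z:[59/2,65/2] -> miss, prune
      N18 x:[22,23] y:[23,26] z:[23,24] -> hit [23,23] leaf, test {P2@t=23}
  N14 x:[41/2,37] y:[-10,9] z:[21,34] -> miss, prune

7 AABB tests over nodes [0, 5, 7, 8, 16, 18, 14]; 1 leaf entered; closest P2.

== RESULT ==
7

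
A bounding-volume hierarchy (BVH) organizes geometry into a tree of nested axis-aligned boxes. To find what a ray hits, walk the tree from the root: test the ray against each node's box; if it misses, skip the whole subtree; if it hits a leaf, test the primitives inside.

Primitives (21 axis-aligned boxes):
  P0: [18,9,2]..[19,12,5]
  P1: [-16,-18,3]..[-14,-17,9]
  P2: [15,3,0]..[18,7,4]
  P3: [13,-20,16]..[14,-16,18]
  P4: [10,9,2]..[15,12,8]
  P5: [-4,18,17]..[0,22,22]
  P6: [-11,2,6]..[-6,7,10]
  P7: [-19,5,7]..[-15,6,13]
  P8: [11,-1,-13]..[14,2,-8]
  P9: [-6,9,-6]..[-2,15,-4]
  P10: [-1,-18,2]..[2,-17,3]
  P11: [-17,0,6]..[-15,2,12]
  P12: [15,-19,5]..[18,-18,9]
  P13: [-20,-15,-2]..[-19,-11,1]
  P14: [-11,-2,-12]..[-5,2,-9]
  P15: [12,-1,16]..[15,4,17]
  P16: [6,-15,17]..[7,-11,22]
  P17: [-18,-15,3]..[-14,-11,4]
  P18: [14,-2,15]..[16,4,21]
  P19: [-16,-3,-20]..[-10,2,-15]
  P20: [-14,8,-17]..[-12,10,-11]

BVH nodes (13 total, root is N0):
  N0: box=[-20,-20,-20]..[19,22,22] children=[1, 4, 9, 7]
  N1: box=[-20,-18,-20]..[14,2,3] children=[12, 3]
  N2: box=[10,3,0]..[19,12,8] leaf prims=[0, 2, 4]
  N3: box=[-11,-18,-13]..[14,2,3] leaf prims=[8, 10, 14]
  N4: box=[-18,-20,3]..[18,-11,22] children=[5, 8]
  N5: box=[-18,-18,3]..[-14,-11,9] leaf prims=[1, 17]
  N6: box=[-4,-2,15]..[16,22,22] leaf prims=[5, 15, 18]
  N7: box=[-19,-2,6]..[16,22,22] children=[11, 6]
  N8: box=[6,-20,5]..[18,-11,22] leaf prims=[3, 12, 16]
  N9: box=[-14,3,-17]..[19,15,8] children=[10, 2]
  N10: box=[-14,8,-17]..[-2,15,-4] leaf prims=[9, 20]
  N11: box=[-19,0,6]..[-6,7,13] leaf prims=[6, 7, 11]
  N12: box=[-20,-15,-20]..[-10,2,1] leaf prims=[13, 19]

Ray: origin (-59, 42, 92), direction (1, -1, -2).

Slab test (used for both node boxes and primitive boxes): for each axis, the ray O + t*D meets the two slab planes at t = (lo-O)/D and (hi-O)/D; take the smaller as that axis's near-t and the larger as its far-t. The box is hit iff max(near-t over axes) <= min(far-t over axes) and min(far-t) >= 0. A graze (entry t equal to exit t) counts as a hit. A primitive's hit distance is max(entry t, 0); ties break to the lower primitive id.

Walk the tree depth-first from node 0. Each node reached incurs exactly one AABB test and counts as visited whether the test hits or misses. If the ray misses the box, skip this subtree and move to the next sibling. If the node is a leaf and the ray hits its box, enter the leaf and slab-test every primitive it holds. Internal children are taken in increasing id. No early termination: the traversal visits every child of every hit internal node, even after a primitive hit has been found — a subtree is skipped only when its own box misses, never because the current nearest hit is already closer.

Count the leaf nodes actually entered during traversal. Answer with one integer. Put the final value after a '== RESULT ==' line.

Walk:
N0 x:[39,78] y:[20,62] z:[35,56] -> hit [39,56], descend [1, 4, 7, 9]
  N1 x:[39,73] y:[40,60] z:[89/2,56] -> hit [89/2,56], descend [3, 12]
    N3 x:[48,73] y:[40,60] z:[89/2,105/2] -> hit [48,105/2] leaf, test {P8(miss), P10(miss), P14(miss)}
    N12 x:[39,49] y:[40,57] z:[91/2,56] -> hit [91/2,49] leaf, test {P13(miss), P19(miss)}
  N4 x:[41,77] y:[53,62] z:[35,89/2] -> miss, prune
  N7 x:[40,75] y:[20,44] z:[35,43] -> hit [40,43], descend [6, 11]
    N6 x:[55,75] y:[20,44] z:[35,77/2] -> miss, prune
    N11 x:[40,53] y:[35,42] z:[79/2,43] -> hit [40,42] leaf, test {P6(miss), P7(miss), P11@t=42}
  N9 x:[45,78] y:[27,39] z:[42,109/2] -> miss, prune

Summary -> nodes [0, 1, 3, 12, 4, 7, 6, 11, 9]; box-tests=9; leaf-entries=3; first=P11

== RESULT ==
3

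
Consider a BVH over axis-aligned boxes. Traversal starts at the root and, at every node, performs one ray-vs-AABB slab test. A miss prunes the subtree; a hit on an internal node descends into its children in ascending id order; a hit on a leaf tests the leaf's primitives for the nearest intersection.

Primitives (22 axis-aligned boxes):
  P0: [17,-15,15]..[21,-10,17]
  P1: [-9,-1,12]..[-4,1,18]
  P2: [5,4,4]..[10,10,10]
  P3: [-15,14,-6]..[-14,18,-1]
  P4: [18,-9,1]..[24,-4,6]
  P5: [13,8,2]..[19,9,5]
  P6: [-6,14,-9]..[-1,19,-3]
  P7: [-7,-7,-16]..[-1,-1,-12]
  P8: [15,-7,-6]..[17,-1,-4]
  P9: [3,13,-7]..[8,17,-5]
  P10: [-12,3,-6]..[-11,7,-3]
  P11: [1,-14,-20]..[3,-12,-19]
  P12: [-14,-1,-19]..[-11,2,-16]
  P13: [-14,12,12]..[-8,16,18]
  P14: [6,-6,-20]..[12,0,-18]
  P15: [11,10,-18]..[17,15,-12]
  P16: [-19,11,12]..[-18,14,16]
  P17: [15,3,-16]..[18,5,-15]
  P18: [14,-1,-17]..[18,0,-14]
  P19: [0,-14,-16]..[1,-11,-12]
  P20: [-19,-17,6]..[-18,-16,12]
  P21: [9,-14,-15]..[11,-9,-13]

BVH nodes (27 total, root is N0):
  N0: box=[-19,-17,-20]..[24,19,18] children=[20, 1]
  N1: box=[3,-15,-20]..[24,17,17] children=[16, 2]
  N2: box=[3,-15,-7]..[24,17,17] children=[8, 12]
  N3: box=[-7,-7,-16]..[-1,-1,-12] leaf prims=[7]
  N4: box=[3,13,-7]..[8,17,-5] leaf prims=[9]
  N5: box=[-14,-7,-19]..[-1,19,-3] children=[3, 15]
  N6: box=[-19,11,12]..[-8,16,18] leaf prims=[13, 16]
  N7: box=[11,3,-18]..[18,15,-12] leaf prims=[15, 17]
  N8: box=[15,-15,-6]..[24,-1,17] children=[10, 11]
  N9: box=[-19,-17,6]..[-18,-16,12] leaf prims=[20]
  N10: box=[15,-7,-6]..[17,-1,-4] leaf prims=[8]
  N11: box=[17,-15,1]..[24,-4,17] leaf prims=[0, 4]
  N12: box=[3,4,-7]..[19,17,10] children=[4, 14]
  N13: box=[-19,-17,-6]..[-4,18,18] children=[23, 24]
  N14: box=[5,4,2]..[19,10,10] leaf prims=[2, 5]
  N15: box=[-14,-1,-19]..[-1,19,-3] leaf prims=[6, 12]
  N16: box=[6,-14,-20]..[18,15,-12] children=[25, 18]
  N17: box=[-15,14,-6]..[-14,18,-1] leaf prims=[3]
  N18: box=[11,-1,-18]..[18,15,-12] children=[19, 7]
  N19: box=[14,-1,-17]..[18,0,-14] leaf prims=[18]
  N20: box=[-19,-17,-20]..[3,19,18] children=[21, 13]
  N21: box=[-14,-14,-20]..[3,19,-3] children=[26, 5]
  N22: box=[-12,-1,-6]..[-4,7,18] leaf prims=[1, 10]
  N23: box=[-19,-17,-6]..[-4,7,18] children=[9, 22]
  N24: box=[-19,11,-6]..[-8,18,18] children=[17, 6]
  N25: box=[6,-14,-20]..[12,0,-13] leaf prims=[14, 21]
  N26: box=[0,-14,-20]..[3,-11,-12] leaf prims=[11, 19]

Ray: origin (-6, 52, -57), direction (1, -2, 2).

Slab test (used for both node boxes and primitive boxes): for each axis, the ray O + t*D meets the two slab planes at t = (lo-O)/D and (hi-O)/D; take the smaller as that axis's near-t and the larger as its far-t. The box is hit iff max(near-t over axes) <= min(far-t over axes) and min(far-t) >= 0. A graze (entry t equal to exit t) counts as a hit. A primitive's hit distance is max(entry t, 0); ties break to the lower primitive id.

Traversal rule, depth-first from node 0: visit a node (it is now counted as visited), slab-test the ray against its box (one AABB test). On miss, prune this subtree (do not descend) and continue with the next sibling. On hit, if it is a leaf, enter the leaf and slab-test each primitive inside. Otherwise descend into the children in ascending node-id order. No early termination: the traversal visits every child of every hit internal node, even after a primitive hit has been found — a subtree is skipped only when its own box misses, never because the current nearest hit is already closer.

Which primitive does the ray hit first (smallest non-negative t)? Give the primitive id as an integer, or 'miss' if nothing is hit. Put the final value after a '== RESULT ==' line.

Traverse from the root:
N0 x:[-13,30] y:[33/2,69/2] z:[37/2,75/2] -> hit [37/2,30], descend [1, 20]
  N1 x:[9,30] y:[35/2,67/2] z:[37/2,37] -> hit [37/2,30], descend [2, 16]
    N2 x:[9,30] y:[35/2,67/2] z:[25,37] -> hit [25,30], descend [8, 12]
      N8 x:[21,30] y:[53/2,67/2] z:[51/2,37] -> hit [53/2,30], descend [10, 11]
        N10 x:[21,23] y:[53/2,59/2] z:[51/2,53/2] -> miss, prune
        N11 x:[23,30] y:[28,67/2] z:[29,37] -> hit [29,30] leaf, test {P0(miss), P4@t=29}
      N12 x:[9,25] y:[35/2,24] z:[25,67/2] -> miss, prune
    N16 x:[12,24] y:[37/2,33] z:[37/2,45/2] -> hit [37/2,45/2], descend [18, 25]
      N18 x:[17,24] y:[37/2,53/2] z:[39/2,45/2] -> hit [39/2,45/2], descend [7, 19]
        N7 x:[17,24] y:[37/2,49/2] z:[39/2,45/2] -> hit [39/2,45/2] leaf, test {P15@t=39/2, P17(miss)}
        N19 x:[20,24] y:[26,53/2] z:[20,43/2] -> miss, prune
      N25 x:[12,18] y:[26,33] z:[37/2,22] -> miss, prune
  N20 x:[-13,9] y:[33/2,69/2] z:[37/2,75/2] -> miss, prune

order=[0, 1, 2, 8, 10, 11, 12, 16, 18, 7, 19, 25, 20]  |boxes|=13  |leaves|=2  hit=P15

== RESULT ==
15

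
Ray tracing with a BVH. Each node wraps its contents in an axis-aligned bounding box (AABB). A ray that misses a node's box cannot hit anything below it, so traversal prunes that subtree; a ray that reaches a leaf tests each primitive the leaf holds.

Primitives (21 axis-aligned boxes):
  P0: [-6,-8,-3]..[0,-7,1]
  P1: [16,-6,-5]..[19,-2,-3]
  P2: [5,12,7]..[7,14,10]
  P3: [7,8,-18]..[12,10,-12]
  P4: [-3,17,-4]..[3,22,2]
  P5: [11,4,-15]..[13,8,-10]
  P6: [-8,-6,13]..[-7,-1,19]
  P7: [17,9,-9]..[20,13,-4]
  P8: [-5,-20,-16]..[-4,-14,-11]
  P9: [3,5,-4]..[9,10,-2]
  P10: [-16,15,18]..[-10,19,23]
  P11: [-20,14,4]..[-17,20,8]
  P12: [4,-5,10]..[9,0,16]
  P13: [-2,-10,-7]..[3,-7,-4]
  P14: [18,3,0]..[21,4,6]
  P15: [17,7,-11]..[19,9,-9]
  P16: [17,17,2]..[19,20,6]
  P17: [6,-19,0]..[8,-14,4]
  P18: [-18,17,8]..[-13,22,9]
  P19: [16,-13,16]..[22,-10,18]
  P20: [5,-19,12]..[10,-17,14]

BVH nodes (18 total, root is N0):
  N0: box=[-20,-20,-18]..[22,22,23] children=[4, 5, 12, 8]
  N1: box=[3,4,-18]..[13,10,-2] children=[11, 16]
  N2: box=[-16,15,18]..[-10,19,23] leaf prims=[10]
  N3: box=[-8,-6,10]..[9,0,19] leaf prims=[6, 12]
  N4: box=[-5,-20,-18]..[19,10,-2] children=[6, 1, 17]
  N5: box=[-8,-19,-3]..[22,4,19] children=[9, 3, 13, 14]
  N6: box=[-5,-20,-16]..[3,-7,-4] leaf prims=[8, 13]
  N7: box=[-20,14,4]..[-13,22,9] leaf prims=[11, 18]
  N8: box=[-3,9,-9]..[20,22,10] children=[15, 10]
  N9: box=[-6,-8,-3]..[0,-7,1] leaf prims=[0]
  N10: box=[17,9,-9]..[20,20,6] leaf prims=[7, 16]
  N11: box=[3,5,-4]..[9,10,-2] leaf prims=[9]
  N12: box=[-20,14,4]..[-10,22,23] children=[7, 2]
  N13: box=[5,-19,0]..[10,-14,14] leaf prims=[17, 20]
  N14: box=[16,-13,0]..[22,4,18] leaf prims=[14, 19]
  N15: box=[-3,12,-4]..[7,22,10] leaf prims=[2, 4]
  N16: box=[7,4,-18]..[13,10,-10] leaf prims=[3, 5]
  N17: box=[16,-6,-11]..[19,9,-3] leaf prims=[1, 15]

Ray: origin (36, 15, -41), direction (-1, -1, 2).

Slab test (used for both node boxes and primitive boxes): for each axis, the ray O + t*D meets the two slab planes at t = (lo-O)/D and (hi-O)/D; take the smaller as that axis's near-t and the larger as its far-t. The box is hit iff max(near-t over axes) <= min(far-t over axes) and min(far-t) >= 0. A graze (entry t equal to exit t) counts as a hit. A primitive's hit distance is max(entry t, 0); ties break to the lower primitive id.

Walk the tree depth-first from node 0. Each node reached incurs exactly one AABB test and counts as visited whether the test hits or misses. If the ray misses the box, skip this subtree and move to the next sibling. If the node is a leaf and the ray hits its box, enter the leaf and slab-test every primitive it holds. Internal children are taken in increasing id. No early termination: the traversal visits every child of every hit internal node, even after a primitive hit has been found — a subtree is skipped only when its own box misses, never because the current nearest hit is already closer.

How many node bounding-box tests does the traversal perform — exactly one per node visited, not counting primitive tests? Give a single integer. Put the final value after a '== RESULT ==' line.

Walk:
N0 x:[14,56] y:[-7,35] z:[23/2,32] -> hit [14,32], descend [4, 5, 8, 12]
  N4 x:[17,41] y:[5,35] z:[23/2,39/2] -> hit [17,39/2], descend [1, 6, 17]
    N1 x:[23,33] y:[5,11] z:[23/2,39/2] -> miss, prune
    N6 x:[33,41] y:[22,35] z:[25/2,37/2] -> miss, prune
    N17 x:[17,20] y:[6,21] z:[15,19] -> hit [17,19] leaf, test {P1@t=18, P15(miss)}
  N5 x:[14,44] y:[11,34] z:[19,30] -> hit [19,30], descend [3, 9, 13, 14]
    N3 x:[27,44] y:[15,21] z:[51/2,30] -> miss, prune
    N9 x:[36,42] y:[22,23] z:[19,21] -> miss, prune
    N13 x:[26,31] y:[29,34] z:[41/2,55/2] -> miss, prune
    N14 x:[14,20] y:[11,28] z:[41/2,59/2] -> miss, prune
  N8 x:[16,39] y:[-7,6] z:[16,51/2] -> miss, prune
  N12 x:[46,56] y:[-7,1] z:[45/2,32] -> miss, prune

order=[0, 4, 1, 6, 17, 5, 3, 9, 13, 14, 8, 12]  |boxes|=12  |leaves|=1  hit=P1

== RESULT ==
12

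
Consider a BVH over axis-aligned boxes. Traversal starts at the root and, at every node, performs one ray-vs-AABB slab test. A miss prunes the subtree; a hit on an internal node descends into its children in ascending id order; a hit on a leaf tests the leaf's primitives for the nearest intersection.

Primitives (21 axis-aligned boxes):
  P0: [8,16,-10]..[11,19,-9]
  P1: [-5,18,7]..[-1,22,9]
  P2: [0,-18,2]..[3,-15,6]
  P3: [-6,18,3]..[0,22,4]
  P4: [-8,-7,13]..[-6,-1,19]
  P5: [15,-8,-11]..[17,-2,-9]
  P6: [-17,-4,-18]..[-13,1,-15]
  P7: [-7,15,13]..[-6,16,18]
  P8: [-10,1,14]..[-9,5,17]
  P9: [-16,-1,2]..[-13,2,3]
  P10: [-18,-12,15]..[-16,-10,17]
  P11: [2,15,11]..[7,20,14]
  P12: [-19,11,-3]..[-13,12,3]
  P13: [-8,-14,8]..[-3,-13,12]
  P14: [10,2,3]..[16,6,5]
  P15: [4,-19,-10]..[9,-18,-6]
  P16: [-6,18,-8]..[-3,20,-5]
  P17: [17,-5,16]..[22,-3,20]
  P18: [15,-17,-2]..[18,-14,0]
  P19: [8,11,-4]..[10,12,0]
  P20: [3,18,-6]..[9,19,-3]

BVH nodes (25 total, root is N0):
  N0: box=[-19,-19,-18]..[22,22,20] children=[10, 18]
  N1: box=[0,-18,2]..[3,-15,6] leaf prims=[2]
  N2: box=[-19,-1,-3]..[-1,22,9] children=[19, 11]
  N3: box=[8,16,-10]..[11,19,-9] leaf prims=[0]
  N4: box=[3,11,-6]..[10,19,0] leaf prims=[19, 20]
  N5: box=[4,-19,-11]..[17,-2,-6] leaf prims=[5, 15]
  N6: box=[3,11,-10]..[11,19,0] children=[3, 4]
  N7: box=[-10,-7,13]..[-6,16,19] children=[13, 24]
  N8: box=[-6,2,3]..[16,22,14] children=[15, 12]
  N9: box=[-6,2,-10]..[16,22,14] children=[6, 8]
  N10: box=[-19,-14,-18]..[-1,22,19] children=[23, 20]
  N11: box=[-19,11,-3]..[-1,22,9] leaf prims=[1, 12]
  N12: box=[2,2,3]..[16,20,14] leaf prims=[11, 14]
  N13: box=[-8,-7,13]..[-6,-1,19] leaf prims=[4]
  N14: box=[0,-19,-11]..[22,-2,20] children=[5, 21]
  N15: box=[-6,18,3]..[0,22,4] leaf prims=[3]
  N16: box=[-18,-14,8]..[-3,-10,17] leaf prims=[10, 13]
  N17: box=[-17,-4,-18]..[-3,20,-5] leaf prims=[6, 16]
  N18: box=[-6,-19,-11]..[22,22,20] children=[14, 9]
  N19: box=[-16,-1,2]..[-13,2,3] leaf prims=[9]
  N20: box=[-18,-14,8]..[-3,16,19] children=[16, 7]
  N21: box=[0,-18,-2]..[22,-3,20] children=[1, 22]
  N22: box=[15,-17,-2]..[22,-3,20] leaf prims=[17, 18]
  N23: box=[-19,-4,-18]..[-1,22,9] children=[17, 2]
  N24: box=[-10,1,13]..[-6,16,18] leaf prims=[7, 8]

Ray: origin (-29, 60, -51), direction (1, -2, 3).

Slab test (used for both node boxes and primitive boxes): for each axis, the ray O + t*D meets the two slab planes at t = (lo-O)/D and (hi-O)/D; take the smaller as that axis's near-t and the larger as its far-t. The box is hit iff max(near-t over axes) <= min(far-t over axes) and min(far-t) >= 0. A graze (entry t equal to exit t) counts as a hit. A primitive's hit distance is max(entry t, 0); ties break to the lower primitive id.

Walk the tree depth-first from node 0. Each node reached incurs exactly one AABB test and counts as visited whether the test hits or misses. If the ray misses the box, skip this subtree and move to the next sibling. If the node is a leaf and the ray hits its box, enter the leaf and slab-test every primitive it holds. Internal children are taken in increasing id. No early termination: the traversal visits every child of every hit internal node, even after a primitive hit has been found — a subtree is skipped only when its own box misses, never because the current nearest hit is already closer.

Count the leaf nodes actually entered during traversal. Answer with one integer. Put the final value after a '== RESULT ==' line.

Traverse from the root:
N0 x:[10,51] y:[19,79/2] z:[11,71/3] -> hit [19,71/3], descend [10, 18]
  N10 x:[10,28] y:[19,37] z:[11,70/3] -> hit [19,70/3], descend [20, 23]
    N20 x:[11,26] y:[22,37] z:[59/3,70/3] -> hit [22,70/3], descend [7, 16]
      N7 x:[19,23] y:[22,67/2] z:[64/3,70/3] -> hit [22,23], descend [13, 24]
        N13 x:[21,23] y:[61/2,67/2] z:[64/3,70/3] -> miss, prune
        N24 x:[19,23] y:[22,59/2] z:[64/3,23] -> hit [22,23] leaf, test {P7@t=22, P8(miss)}
      N16 x:[11,26] y:[35,37] z:[59/3,68/3] -> miss, prune
    N23 x:[10,28] y:[19,32] z:[11,20] -> hit [19,20], descend [2, 17]
      N2 x:[10,28] y:[19,61/2] z:[16,20] -> hit [19,20], descend [11, 19]
        N11 x:[10,28] y:[19,49/2] z:[16,20] -> hit [19,20] leaf, test {P1(miss), P12(miss)}
        N19 x:[13,16] y:[29,61/2] z:[53/3,18] -> miss, prune
      N17 x:[12,26] y:[20,32] z:[11,46/3] -> miss, prune
  N18 x:[23,51] y:[19,79/2] z:[40/3,71/3] -> hit [23,71/3], descend [9, 14]
    N9 x:[23,45] y:[19,29] z:[41/3,65/3] -> miss, prune
    N14 x:[29,51] y:[31,79/2] z:[40/3,71/3] -> miss, prune

order=[0, 10, 20, 7, 13, 24, 16, 23, 2, 11, 19, 17, 18, 9, 14]  |boxes|=15  |leaves|=2  hit=P7

== RESULT ==
2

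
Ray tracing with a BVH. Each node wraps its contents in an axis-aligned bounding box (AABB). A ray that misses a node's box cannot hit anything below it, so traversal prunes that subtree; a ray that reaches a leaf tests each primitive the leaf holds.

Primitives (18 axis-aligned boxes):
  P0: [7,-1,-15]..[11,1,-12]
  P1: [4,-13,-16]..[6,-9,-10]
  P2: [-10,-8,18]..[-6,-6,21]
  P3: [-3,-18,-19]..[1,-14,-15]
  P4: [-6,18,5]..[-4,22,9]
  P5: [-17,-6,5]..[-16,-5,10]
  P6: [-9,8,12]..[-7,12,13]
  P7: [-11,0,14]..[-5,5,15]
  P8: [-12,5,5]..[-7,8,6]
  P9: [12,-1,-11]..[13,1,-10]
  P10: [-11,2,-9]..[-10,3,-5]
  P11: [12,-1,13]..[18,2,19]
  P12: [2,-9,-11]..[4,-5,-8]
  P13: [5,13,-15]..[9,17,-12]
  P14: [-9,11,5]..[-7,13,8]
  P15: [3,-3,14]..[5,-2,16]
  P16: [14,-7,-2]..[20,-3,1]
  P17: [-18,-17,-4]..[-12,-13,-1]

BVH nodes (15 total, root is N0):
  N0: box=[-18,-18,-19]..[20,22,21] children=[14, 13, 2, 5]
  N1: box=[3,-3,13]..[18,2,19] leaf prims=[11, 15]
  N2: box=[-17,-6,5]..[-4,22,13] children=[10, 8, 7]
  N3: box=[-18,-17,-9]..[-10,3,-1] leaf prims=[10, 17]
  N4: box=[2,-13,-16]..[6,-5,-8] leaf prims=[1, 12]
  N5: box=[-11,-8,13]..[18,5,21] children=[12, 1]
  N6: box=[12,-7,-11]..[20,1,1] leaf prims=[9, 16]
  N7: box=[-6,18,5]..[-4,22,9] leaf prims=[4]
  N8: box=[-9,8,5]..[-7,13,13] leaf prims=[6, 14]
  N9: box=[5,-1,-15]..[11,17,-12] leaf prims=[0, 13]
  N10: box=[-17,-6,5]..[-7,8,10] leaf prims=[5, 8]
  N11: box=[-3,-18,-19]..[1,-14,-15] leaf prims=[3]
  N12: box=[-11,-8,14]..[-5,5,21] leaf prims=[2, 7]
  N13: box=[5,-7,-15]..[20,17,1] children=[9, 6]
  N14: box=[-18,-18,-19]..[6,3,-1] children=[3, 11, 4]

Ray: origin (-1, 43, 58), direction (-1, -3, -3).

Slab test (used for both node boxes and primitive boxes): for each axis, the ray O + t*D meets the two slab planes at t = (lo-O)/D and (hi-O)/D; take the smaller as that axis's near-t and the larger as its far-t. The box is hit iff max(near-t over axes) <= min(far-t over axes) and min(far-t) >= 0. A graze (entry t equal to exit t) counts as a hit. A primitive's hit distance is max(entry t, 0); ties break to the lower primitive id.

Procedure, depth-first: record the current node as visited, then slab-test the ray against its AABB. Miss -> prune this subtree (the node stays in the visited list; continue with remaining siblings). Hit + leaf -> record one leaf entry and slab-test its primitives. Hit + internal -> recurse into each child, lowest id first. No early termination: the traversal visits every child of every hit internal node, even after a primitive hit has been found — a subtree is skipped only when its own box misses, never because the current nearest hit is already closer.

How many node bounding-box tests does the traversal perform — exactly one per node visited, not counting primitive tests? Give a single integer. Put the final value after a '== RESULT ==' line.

Traverse from the root:
N0 x:[-21,17] y:[7,61/3] z:[37/3,77/3] -> hit [37/3,17], descend [2, 5, 13, 14]
  N2 x:[3,16] y:[7,49/3] z:[15,53/3] -> hit [15,16], descend [7, 8, 10]
    N7 x:[3,5] y:[7,25/3] z:[49/3,53/3] -> miss, prune
    N8 x:[6,8] y:[10,35/3] z:[15,53/3] -> miss, prune
    N10 x:[6,16] y:[35/3,49/3] z:[16,53/3] -> hit [16,16] leaf, test {P5@t=16, P8(miss)}
  N5 x:[-19,10] y:[38/3,17] z:[37/3,15] -> miss, prune
  N13 x:[-21,-6] y:[26/3,50/3] z:[19,73/3] -> miss, prune
  N14 x:[-7,17] y:[40/3,61/3] z:[59/3,77/3] -> miss, prune

Visited [0, 2, 7, 8, 10, 5, 13, 14]. Tests: 8 box, 1 leaf. Nearest: P5.

== RESULT ==
8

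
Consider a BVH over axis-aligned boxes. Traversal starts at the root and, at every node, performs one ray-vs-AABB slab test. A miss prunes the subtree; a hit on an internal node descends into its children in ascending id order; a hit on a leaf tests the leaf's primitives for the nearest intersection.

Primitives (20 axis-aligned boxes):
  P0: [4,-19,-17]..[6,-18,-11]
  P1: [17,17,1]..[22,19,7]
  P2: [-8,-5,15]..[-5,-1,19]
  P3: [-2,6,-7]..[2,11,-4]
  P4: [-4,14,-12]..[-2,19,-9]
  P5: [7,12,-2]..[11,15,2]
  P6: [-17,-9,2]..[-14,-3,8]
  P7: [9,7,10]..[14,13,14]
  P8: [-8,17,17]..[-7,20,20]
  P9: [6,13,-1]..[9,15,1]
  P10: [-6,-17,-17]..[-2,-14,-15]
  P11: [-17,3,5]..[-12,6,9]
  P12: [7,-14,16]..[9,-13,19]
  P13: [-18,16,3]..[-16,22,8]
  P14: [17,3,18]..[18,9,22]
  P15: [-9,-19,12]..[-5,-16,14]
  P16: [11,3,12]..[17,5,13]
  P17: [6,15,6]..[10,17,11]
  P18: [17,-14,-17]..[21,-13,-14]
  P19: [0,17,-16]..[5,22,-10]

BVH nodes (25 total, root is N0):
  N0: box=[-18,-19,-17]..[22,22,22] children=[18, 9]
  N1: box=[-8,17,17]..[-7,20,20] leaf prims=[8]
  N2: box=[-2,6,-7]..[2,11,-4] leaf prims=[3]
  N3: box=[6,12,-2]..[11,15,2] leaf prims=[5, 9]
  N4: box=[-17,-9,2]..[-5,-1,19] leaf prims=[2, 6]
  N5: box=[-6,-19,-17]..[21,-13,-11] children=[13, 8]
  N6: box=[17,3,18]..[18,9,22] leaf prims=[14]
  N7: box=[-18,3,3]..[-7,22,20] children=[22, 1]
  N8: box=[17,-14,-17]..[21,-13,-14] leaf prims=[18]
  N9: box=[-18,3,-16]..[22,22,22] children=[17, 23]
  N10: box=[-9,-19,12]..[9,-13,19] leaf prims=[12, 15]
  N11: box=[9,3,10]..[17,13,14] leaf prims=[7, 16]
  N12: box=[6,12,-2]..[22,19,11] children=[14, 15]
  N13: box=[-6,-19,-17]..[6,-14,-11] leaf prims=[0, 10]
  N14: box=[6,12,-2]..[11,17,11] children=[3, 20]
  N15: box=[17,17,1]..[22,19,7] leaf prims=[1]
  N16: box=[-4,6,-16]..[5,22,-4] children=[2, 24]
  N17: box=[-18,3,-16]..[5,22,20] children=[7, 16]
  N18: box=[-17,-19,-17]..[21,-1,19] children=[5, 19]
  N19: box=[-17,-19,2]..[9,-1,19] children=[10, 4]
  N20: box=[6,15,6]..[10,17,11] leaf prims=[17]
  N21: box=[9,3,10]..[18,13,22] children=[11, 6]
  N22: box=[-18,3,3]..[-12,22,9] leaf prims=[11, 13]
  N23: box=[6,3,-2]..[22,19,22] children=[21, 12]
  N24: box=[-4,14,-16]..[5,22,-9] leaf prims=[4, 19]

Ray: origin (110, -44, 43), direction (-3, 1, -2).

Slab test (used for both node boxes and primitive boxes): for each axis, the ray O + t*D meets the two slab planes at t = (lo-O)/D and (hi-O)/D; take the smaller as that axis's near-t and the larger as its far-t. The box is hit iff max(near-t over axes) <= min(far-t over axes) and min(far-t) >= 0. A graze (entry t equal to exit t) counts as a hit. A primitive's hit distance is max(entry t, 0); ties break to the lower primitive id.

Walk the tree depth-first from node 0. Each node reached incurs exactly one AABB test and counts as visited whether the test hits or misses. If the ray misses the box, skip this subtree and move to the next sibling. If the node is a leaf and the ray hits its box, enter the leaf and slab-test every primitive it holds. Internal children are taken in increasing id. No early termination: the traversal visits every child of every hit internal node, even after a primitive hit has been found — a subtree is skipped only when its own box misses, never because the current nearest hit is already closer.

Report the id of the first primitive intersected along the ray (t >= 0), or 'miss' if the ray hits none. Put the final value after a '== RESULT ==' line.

Walk:
N0 x:[88/3,128/3] y:[25,66] z:[21/2,30] -> hit [88/3,30], descend [9, 18]
  N9 x:[88/3,128/3] y:[47,66] z:[21/2,59/2] -> miss, prune
  N18 x:[89/3,127/3] y:[25,43] z:[12,30] -> hit [89/3,30], descend [5, 19]
    N5 x:[89/3,116/3] y:[25,31] z:[27,30] -> hit [89/3,30], descend [8, 13]
      N8 x:[89/3,31] y:[30,31] z:[57/2,30] -> hit [30,30] leaf, test {P18@t=30}
      N13 x:[104/3,116/3] y:[25,30] z:[27,30] -> miss, prune
    N19 x:[101/3,127/3] y:[25,43] z:[12,41/2] -> miss, prune

Visited [0, 9, 18, 5, 8, 13, 19]. Tests: 7 box, 1 leaf. Nearest: P18.

== RESULT ==
18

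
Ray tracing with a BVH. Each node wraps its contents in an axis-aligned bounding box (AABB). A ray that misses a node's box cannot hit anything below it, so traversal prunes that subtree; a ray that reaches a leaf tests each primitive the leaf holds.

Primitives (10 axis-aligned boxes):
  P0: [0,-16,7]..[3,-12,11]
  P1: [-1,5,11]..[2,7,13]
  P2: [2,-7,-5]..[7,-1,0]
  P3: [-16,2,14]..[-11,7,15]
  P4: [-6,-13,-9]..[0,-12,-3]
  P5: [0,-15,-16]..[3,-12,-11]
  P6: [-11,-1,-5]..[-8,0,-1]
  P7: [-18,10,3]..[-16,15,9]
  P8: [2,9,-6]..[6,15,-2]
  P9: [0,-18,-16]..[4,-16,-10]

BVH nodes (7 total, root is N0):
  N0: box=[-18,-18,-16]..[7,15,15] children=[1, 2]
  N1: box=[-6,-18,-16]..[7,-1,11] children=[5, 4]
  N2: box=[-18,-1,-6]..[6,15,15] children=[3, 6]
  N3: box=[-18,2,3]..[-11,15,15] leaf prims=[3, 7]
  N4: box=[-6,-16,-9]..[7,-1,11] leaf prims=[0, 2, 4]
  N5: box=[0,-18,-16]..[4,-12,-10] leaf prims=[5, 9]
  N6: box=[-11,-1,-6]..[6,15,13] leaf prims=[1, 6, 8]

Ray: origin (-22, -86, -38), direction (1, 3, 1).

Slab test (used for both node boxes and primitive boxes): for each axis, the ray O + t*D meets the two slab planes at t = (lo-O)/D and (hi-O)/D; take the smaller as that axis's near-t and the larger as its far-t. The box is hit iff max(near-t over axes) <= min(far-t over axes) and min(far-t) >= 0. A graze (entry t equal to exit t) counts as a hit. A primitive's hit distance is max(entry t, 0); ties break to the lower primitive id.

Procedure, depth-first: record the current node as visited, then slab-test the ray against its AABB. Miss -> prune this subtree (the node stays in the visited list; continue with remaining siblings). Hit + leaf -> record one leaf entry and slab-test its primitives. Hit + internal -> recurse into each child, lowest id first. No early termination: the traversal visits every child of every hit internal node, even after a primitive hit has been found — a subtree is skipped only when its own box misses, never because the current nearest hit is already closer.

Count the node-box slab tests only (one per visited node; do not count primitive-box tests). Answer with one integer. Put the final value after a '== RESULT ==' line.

Trace the traversal:
N0 x:[4,29] y:[68/3,101/3] z:[22,53] -> hit [68/3,29], descend [1, 2]
  N1 x:[16,29] y:[68/3,85/3] z:[22,49] -> hit [68/3,85/3], descend [4, 5]
    N4 x:[16,29] y:[70/3,85/3] z:[29,49] -> miss, prune
    N5 x:[22,26] y:[68/3,74/3] z:[22,28] -> hit [68/3,74/3] leaf, test {P5@t=71/3, P9@t=68/3}
  N2 x:[4,28] y:[85/3,101/3] z:[32,53] -> miss, prune

Summary -> nodes [0, 1, 4, 5, 2]; box-tests=5; leaf-entries=1; first=P9

== RESULT ==
5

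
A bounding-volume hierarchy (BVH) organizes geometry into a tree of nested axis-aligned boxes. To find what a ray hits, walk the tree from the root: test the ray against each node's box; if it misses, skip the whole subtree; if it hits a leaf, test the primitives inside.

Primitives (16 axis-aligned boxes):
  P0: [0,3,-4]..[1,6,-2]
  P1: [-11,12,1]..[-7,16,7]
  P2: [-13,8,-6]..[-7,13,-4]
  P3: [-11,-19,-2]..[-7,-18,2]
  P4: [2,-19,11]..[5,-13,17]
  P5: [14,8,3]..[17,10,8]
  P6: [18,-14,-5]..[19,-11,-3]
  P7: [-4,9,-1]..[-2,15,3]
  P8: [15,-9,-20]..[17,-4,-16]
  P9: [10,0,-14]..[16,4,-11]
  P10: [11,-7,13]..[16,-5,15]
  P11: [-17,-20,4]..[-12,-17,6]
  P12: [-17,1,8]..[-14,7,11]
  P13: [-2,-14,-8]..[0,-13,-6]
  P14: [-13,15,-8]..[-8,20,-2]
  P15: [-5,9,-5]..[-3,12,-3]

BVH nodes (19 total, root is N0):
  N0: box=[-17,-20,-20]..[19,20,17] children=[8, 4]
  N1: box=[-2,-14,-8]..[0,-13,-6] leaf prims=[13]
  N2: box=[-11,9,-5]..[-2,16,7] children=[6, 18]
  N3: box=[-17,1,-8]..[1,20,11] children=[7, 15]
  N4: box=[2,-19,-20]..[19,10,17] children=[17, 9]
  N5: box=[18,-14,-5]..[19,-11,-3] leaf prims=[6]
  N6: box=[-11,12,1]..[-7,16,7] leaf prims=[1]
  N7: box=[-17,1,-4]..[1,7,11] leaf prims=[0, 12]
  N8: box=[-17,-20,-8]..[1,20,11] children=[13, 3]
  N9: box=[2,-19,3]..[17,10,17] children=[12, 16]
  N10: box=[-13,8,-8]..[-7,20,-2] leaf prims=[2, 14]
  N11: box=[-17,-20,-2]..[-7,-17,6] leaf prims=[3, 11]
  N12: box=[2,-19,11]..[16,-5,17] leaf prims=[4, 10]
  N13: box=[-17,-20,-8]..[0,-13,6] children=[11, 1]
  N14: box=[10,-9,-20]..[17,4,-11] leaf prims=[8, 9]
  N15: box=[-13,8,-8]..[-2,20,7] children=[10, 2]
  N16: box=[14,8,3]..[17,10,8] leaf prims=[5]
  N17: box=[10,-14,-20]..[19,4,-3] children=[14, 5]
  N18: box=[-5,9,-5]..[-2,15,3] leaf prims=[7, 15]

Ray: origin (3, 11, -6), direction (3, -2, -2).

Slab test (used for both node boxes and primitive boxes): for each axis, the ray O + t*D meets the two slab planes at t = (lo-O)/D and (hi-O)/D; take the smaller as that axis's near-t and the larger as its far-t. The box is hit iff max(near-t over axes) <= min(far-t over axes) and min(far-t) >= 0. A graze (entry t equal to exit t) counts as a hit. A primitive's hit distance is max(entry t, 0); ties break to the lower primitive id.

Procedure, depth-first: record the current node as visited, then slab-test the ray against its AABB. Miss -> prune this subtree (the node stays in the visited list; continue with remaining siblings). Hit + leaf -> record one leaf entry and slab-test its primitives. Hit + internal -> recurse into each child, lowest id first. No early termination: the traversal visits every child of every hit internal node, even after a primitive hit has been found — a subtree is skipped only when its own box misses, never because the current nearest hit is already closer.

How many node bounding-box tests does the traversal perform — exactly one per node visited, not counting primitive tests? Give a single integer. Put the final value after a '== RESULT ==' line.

Walk:
N0 x:[-20/3,16/3] y:[-9/2,31/2] z:[-23/2,7] -> hit [-9/2,16/3], descend [4, 8]
  N4 x:[-1/3,16/3] y:[1/2,15] z:[-23/2,7] -> hit [1/2,16/3], descend [9, 17]
    N9 x:[-1/3,14/3] y:[1/2,15] z:[-23/2,-9/2] -> miss, prune
    N17 x:[7/3,16/3] y:[7/2,25/2] z:[-3/2,7] -> hit [7/2,16/3], descend [5, 14]
      N5 x:[5,16/3] y:[11,25/2] z:[-3/2,-1/2] -> miss, prune
      N14 x:[7/3,14/3] y:[7/2,10] z:[5/2,7] -> hit [7/2,14/3] leaf, test {P8(miss), P9@t=7/2}
  N8 x:[-20/3,-2/3] y:[-9/2,31/2] z:[-17/2,1] -> miss, prune

7 AABB tests over nodes [0, 4, 9, 17, 5, 14, 8]; 1 leaf entered; closest P9.

== RESULT ==
7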